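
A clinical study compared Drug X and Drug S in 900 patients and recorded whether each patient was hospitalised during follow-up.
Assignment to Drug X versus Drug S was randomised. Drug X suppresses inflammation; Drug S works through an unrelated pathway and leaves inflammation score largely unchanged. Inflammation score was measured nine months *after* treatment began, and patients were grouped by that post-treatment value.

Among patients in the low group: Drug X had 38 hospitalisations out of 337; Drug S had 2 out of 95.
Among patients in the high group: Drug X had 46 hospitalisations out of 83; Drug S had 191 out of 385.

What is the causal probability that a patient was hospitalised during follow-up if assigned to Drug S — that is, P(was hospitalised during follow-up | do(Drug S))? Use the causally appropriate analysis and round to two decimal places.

The stratified and pooled comparisons disagree (Drug S wins within each inflammation score; Drug X wins overall), so the answer turns on the causal role of inflammation score.
Inflammation score lies on the pathway drug → inflammation score → outcome, so adjusting for it blocks the indirect effect. For the total causal effect of drug, use the unadjusted pooled rates.
So P(outcome | do(Drug S)) is just the pooled rate for Drug S: 193/480 = 0.402.

0.40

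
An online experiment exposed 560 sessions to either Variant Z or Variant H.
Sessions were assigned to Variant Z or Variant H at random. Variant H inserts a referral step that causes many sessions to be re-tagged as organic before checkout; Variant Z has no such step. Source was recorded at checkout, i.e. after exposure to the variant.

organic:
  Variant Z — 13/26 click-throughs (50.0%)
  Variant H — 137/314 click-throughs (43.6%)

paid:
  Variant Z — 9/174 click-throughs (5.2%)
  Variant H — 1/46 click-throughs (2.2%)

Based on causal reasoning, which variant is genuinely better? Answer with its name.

Variant Z is higher inside every traffic source stratum but Variant H is higher in aggregate. Whether to stratify depends on how traffic source relates to the variant.
Traffic source is recorded after the variant and is itself shifted by it — it sits on the causal path from variant to outcome. Conditioning on a mediator would strip out part of the effect we want; the pooled comparison gives the total causal effect.
Pooled: Variant Z 11.0% vs Variant H 38.3%; Variant H is higher overall.

Variant H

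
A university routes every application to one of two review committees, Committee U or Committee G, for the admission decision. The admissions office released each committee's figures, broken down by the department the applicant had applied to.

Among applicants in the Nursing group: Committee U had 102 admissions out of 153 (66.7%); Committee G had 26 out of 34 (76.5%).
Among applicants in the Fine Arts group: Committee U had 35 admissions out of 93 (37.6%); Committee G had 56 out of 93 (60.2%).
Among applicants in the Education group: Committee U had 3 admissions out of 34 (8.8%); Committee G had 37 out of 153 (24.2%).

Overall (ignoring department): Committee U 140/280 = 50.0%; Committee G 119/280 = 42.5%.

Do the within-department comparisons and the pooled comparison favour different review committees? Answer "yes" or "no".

yes

Within each department level (Nursing 66.7% vs 76.5%; Fine Arts 37.6% vs 60.2%; Education 8.8% vs 24.2%), Committee G has the higher rate every time. Pooled: 50.0% vs 42.5% — Committee U has the higher rate overall. The two comparisons disagree.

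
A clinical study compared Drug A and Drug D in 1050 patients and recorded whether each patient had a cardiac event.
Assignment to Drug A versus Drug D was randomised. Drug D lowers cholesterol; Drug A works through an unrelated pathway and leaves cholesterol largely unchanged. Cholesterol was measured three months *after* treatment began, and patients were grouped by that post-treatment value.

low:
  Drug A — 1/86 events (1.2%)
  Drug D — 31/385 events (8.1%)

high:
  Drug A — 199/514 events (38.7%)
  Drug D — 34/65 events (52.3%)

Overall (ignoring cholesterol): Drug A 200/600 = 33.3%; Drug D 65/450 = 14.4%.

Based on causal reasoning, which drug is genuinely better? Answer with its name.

Drug D

Within every cholesterol level Drug A has the lower rate, yet pooled Drug D does — Simpson's reversal.
Cholesterol here is a post-treatment variable shaped by the drug; conditioning on it would introduce bias rather than remove it. The overall comparison is the causal one.
Pooled: Drug A 33.3% vs Drug D 14.4%; Drug D is lower overall.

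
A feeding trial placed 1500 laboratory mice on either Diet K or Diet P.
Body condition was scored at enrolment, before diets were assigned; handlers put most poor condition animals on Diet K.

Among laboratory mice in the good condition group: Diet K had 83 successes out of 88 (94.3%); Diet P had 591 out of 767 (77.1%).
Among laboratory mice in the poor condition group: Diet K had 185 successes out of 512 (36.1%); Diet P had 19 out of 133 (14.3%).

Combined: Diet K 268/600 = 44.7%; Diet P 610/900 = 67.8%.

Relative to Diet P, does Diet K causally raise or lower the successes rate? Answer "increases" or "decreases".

Nothing the diet does changes starting body condition; the imbalance is an allocation artefact. With starting body condition also predicting the outcome, the pooled figure is confounded, and the within-stratum comparison is the causal one.
Within each level — good condition: 94.3% vs 77.1%; poor condition: 36.1% vs 14.3% — Diet K is higher every time.

increases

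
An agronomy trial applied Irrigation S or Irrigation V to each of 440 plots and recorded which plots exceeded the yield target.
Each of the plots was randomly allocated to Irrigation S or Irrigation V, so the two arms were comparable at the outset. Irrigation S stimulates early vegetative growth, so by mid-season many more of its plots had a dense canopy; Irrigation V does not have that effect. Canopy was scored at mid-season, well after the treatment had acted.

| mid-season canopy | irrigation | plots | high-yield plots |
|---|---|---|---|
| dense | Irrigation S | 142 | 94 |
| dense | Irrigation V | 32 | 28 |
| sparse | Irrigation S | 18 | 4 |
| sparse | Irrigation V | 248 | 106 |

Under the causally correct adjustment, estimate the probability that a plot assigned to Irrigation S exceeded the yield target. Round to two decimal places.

0.61

The stratified and pooled comparisons disagree (Irrigation V wins within each mid-season canopy; Irrigation S wins overall), so the answer turns on the causal role of mid-season canopy.
Mid-season canopy here is a post-treatment variable shaped by the irrigation; conditioning on it would introduce bias rather than remove it. The overall comparison is the causal one.
So P(outcome | do(Irrigation S)) is just the pooled rate for Irrigation S: 98/160 = 0.613.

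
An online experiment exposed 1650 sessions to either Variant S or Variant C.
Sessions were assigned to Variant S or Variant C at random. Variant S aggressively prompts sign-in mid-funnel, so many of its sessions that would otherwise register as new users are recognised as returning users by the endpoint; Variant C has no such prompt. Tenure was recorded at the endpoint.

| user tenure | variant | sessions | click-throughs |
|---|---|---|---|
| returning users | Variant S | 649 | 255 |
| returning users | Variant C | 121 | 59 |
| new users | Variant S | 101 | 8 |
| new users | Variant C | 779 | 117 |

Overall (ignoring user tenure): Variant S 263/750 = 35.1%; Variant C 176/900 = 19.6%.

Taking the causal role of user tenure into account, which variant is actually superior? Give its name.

The user tenure-specific comparison favours Variant C throughout, but the pooled figures favour Variant S. The question is whether to condition on user tenure.
User tenure is downstream of the variant. One should not condition on a consequence of treatment, so the overall rates are the right comparison.
Pooled: Variant S 35.1% vs Variant C 19.6%; Variant S is higher overall.

Variant S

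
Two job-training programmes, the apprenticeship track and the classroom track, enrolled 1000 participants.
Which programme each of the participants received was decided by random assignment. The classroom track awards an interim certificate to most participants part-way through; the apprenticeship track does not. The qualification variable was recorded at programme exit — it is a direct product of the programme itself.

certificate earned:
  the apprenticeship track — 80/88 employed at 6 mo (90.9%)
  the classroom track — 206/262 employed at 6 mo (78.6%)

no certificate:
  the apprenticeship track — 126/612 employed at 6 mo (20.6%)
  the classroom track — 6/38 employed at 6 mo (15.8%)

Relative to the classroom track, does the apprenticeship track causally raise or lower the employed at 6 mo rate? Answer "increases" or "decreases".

Qualification attained during the programme here is a post-treatment variable shaped by the programme; conditioning on it would introduce bias rather than remove it. The overall comparison is the causal one.
Pooled: the apprenticeship track 29.4% vs the classroom track 70.7%; the classroom track is higher overall.

decreases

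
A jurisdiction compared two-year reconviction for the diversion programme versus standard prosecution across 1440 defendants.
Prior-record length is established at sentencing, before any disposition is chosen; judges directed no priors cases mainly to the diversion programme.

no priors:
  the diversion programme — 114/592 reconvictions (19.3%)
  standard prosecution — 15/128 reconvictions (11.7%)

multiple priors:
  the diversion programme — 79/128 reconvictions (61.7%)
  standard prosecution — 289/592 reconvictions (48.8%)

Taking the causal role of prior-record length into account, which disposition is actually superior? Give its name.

Prior-record length differs across dispositions for reasons unrelated to any effect of the disposition itself, and it separately predicts the outcome — a classic confounder. We must compare within prior-record length levels.
Within each level — no priors: 19.3% vs 11.7%; multiple priors: 61.7% vs 48.8% — standard prosecution is lower every time.

standard prosecution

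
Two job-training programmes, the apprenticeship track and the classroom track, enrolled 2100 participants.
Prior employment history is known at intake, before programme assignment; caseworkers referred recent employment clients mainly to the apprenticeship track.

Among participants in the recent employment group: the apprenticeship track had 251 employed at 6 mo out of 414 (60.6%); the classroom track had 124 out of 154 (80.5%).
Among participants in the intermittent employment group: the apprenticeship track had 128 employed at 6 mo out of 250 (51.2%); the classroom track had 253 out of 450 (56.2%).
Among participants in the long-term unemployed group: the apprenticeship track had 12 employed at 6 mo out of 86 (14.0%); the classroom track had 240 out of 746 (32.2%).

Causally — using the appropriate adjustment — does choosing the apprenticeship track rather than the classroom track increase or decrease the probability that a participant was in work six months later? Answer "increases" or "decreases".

decreases

Prior employment history is set before the programme has any effect — it is not caused by the programme — and it independently drives the outcome. That makes it a confounder, so the causal comparison is within prior employment history levels.
Within each level — recent employment: 60.6% vs 80.5%; intermittent employment: 51.2% vs 56.2%; long-term unemployed: 14.0% vs 32.2% — the classroom track is higher every time.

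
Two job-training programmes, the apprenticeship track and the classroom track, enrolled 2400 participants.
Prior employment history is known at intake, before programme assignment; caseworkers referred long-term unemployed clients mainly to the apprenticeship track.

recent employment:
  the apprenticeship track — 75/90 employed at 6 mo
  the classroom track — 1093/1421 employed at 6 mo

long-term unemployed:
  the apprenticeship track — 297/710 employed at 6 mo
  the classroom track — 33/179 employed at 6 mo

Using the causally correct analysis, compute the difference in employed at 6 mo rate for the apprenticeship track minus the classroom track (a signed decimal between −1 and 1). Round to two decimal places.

Prior employment history satisfies the back-door criterion: it is not a descendant of the programme, and it blocks the spurious path from programme to outcome. Adjusting for it (i.e., using the within-prior employment history rates) gives the causal effect.
Adjusting over the population distribution of prior employment history: 0.630·(0.833−0.769) + 0.370·(0.418−0.184) = +0.127.

+0.13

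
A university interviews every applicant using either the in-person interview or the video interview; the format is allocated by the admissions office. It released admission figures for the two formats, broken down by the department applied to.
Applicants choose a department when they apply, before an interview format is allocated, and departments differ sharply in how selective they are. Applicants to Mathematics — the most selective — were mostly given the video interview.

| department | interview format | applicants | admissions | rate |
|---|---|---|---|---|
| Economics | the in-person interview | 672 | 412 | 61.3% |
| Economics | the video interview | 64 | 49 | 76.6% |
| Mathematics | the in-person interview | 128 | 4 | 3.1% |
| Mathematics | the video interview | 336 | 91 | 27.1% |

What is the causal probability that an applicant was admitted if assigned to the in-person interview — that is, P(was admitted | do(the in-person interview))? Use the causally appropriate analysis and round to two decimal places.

Department satisfies the back-door criterion: it is not a descendant of the interview format, and it blocks the spurious path from interview format to outcome. Adjusting for it (i.e., using the within-department rates) gives the causal effect.
Standardising the in-person interview to the population department mix: 0.613·412/672 + 0.387·4/128 = 0.388.

0.39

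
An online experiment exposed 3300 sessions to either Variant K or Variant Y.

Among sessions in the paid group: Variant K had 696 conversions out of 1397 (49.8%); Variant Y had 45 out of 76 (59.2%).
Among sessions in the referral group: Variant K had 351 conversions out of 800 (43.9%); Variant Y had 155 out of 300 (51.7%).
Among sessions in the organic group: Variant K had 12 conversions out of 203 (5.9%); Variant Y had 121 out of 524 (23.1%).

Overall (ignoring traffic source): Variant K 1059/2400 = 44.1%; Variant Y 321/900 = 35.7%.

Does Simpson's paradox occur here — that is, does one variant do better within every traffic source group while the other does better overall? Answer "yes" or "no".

Within each traffic source level (paid 49.8% vs 59.2%; referral 43.9% vs 51.7%; organic 5.9% vs 23.1%), Variant Y has the higher rate every time. Pooled: 44.1% vs 35.7% — Variant K has the higher rate overall. The two comparisons disagree.

yes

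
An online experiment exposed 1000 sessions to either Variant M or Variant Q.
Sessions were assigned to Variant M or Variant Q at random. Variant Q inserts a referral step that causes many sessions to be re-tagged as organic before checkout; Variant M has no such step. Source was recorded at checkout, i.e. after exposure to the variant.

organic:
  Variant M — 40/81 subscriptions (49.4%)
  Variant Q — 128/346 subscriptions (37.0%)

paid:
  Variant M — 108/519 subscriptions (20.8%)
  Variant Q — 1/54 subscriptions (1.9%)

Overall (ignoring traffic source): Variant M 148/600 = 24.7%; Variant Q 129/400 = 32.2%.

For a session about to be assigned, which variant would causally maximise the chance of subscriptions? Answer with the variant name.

Variant M is higher inside every traffic source stratum but Variant Q is higher in aggregate. Whether to stratify depends on how traffic source relates to the variant.
Traffic source is downstream of the variant. One should not condition on a consequence of treatment, so the overall rates are the right comparison.
Pooled: Variant M 24.7% vs Variant Q 32.2%; Variant Q is higher overall.

Variant Q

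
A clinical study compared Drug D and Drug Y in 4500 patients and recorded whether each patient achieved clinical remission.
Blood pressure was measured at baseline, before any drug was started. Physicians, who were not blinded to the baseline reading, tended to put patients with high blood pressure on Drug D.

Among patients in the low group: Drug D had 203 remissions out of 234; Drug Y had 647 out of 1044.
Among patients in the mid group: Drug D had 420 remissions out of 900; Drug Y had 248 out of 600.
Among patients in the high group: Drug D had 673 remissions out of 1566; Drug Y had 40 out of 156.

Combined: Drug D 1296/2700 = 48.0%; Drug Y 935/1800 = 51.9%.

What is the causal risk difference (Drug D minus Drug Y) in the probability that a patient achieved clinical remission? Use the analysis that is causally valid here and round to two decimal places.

Within every blood pressure level Drug D has the higher rate, yet pooled Drug Y does — Simpson's reversal.
Nothing the drug does changes blood pressure; the imbalance is an allocation artefact. With blood pressure also predicting the outcome, the pooled figure is confounded, and the within-stratum comparison is the causal one.
Adjusting over the population distribution of blood pressure: 0.284·(0.868−0.620) + 0.333·(0.467−0.413) + 0.383·(0.430−0.256) = +0.154.

+0.15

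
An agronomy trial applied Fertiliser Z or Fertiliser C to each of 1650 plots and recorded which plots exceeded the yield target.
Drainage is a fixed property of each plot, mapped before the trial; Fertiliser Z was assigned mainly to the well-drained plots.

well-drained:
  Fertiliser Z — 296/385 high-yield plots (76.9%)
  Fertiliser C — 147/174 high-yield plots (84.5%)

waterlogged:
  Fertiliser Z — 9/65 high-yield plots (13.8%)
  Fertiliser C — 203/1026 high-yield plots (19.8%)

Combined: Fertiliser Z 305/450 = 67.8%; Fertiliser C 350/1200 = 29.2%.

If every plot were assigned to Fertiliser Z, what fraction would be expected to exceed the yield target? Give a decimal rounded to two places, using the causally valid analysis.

0.35

Fertiliser C is higher inside every field drainage stratum but Fertiliser Z is higher in aggregate. Whether to stratify depends on how field drainage relates to the fertiliser.
Field drainage is set before the fertiliser has any effect — it is not caused by the fertiliser — and it independently drives the outcome. That makes it a confounder, so the causal comparison is within field drainage levels.
Standardising Fertiliser Z to the population field drainage mix: 0.339·296/385 + 0.661·9/65 = 0.352.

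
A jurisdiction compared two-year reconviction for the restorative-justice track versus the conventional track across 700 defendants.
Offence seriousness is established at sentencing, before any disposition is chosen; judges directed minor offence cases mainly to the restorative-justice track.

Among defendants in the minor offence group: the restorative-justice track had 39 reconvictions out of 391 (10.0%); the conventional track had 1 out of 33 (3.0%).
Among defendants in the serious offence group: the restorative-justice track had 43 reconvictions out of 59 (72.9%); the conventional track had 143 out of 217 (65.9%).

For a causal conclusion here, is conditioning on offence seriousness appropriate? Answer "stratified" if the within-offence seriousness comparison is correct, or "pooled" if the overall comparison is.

the conventional track is lower inside every offence seriousness stratum but the restorative-justice track is lower in aggregate. Whether to stratify depends on how offence seriousness relates to the disposition.
Offence seriousness differs across dispositions for reasons unrelated to any effect of the disposition itself, and it separately predicts the outcome — a classic confounder. We must compare within offence seriousness levels.
Within each level — minor offence: 10.0% vs 3.0%; serious offence: 72.9% vs 65.9% — the conventional track is lower every time.

stratified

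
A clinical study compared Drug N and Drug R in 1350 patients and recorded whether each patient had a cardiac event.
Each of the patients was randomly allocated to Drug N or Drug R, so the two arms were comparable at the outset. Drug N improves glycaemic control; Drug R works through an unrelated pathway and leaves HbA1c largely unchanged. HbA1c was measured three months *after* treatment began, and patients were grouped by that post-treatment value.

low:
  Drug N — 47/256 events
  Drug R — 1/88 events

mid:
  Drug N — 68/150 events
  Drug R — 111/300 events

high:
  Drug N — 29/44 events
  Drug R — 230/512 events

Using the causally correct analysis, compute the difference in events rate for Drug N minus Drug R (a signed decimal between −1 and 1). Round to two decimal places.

The HbA1c-specific comparison favours Drug R throughout, but the pooled figures favour Drug N. The question is whether to condition on HbA1c.
HbA1c here is a post-treatment variable shaped by the drug; conditioning on it would introduce bias rather than remove it. The overall comparison is the causal one.
The causal difference is the pooled difference: 0.320 − 0.380 = -0.060.

-0.06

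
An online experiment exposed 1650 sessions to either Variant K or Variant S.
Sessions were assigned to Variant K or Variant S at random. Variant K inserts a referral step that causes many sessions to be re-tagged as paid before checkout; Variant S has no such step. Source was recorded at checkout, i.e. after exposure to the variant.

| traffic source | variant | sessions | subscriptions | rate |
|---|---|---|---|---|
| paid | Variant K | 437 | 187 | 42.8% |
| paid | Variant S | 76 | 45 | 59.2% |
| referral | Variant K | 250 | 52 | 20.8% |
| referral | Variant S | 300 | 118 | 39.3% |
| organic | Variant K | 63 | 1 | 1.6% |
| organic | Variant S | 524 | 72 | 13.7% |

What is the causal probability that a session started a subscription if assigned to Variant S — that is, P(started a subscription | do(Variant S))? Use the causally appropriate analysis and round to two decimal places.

0.26

The distribution of traffic source is itself part of what the variant does — it is an intermediate outcome. Holding it fixed would remove that part of the effect; the total effect is the pooled difference.
So P(outcome | do(Variant S)) is just the pooled rate for Variant S: 235/900 = 0.261.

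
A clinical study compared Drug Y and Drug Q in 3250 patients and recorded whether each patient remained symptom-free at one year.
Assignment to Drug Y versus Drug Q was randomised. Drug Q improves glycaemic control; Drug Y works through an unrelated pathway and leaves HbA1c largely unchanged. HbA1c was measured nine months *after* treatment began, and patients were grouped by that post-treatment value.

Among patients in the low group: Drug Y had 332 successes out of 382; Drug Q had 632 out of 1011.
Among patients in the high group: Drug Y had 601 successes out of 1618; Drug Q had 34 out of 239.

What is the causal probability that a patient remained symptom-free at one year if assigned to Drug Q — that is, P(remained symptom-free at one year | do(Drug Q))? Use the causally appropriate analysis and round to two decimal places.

The HbA1c-specific comparison favours Drug Y throughout, but the pooled figures favour Drug Q. The question is whether to condition on HbA1c.
HbA1c lies on the pathway drug → HbA1c → outcome, so adjusting for it blocks the indirect effect. For the total causal effect of drug, use the unadjusted pooled rates.
So P(outcome | do(Drug Q)) is just the pooled rate for Drug Q: 666/1250 = 0.533.

0.53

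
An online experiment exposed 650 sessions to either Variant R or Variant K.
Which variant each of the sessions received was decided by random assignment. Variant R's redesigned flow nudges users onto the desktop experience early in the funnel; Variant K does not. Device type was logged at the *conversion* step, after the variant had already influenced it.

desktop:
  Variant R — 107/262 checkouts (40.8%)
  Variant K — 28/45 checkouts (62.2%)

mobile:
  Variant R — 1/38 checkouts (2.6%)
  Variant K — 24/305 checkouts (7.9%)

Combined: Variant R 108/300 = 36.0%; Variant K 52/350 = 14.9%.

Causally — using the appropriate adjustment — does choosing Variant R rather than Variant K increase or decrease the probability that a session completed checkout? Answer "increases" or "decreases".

Variant K is higher inside every device type stratum but Variant R is higher in aggregate. Whether to stratify depends on how device type relates to the variant.
Device type here is a post-treatment variable shaped by the variant; conditioning on it would introduce bias rather than remove it. The overall comparison is the causal one.
Pooled: Variant R 36.0% vs Variant K 14.9%; Variant R is higher overall.

increases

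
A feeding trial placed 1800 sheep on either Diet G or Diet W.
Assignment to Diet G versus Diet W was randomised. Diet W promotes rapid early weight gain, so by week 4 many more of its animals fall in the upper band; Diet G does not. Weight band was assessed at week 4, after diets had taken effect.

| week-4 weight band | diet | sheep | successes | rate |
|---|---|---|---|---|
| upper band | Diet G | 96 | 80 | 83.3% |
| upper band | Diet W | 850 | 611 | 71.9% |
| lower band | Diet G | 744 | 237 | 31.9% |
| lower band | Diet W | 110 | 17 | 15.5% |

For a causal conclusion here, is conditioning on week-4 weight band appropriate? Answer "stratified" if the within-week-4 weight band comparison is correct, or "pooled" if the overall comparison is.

The week-4 weight band-specific comparison favours Diet G throughout, but the pooled figures favour Diet W. The question is whether to condition on week-4 weight band.
Week-4 weight band is recorded after the diet and is itself shifted by it — it sits on the causal path from diet to outcome. Conditioning on a mediator would strip out part of the effect we want; the pooled comparison gives the total causal effect.
Pooled: Diet G 37.7% vs Diet W 65.4%; Diet W is higher overall.

pooled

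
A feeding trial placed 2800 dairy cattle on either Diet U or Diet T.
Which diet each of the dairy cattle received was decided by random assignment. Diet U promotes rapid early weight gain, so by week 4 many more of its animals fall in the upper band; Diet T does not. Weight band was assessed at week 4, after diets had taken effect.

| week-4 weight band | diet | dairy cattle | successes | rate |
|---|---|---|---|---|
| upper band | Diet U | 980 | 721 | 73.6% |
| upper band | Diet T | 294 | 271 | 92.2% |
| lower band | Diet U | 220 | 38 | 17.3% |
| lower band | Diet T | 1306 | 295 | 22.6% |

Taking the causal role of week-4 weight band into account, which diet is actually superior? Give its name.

Diet U

Stratifying would compare diets among dairy cattle the diets themselves sorted into week-4 weight band groups — a form of selection on an intermediate. The unconditioned pooled rates give the total causal effect.
Pooled: Diet U 63.2% vs Diet T 35.4%; Diet U is higher overall.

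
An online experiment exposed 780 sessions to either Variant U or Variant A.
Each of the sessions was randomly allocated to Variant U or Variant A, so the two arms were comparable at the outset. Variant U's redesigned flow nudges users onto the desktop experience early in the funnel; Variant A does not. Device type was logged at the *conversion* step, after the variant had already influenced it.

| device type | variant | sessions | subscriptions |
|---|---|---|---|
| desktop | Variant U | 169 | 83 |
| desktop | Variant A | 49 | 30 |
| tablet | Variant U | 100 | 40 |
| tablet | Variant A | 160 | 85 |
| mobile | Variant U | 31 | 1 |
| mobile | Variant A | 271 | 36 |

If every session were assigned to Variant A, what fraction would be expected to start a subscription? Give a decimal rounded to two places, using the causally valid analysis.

0.31

Stratifying would compare variants among sessions the variants themselves sorted into device type groups — a form of selection on an intermediate. The unconditioned pooled rates give the total causal effect.
So P(outcome | do(Variant A)) is just the pooled rate for Variant A: 151/480 = 0.315.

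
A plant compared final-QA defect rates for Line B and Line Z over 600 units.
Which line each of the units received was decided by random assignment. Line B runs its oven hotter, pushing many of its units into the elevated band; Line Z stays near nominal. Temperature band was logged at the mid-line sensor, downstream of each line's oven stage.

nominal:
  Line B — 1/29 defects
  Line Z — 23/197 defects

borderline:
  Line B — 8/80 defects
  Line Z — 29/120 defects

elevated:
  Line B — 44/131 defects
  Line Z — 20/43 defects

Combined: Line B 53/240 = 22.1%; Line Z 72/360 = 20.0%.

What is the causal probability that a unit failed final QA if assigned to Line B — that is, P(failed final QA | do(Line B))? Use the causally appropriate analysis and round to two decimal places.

0.22

Because the line influences in-process temperature band, in-process temperature band is a post-treatment mediator, not a confounder. Stratifying on it would bias the estimate; the causal effect is the crude pooled difference.
So P(outcome | do(Line B)) is just the pooled rate for Line B: 53/240 = 0.221.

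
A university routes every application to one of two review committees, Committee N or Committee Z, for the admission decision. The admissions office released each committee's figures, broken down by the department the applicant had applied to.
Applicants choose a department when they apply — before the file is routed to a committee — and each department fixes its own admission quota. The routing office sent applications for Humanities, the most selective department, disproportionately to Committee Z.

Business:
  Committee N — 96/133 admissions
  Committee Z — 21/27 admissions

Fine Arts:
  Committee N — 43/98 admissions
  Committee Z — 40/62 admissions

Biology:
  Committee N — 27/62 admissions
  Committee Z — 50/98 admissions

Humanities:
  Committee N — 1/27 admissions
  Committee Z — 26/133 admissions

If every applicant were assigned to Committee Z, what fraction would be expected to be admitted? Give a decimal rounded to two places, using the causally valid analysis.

0.53

Department is set before the review committee has any effect — it is not caused by the review committee — and it independently drives the outcome. That makes it a confounder, so the causal comparison is within department levels.
Standardising Committee Z to the population department mix: 0.250·21/27 + 0.250·40/62 + 0.250·50/98 + 0.250·26/133 = 0.532.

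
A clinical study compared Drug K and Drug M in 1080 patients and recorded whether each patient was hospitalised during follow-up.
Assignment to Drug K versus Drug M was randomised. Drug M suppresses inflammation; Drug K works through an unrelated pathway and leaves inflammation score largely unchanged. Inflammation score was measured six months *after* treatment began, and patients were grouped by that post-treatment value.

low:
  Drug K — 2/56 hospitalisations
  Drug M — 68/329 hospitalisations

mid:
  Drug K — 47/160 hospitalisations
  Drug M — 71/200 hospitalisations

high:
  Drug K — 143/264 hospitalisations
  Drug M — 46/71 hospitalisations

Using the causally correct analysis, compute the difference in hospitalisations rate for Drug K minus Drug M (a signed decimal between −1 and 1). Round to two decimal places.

The distribution of inflammation score is itself part of what the drug does — it is an intermediate outcome. Holding it fixed would remove that part of the effect; the total effect is the pooled difference.
The causal difference is the pooled difference: 0.400 − 0.308 = +0.092.

+0.09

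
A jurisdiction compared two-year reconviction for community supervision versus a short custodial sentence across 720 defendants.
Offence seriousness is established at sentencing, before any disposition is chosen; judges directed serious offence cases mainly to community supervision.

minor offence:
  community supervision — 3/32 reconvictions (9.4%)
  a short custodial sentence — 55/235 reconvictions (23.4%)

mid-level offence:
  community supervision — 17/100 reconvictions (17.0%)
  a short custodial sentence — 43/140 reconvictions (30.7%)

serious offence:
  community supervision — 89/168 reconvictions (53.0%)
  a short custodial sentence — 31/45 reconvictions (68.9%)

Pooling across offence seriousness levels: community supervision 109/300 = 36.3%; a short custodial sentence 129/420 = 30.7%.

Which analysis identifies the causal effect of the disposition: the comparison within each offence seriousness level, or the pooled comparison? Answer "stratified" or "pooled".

Since offence seriousness is a pre-existing factor (not a product of the disposition) and it affects the outcome on its own, it is a confounder. The stratified rates, not the pooled rate, identify the causal effect.
Within each level — minor offence: 9.4% vs 23.4%; mid-level offence: 17.0% vs 30.7%; serious offence: 53.0% vs 68.9% — community supervision is lower every time.

stratified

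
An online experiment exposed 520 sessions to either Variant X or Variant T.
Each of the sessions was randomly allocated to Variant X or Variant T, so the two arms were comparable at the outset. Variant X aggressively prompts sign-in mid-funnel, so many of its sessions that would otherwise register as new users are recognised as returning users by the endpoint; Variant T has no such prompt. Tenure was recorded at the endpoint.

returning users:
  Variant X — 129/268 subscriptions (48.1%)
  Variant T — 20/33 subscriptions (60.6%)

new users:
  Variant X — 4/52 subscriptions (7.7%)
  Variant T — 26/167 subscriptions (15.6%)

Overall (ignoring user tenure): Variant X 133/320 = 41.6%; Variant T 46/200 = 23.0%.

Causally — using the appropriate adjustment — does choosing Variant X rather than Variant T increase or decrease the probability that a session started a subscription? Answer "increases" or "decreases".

increases

Stratifying would compare variants among sessions the variants themselves sorted into user tenure groups — a form of selection on an intermediate. The unconditioned pooled rates give the total causal effect.
Pooled: Variant X 41.6% vs Variant T 23.0%; Variant X is higher overall.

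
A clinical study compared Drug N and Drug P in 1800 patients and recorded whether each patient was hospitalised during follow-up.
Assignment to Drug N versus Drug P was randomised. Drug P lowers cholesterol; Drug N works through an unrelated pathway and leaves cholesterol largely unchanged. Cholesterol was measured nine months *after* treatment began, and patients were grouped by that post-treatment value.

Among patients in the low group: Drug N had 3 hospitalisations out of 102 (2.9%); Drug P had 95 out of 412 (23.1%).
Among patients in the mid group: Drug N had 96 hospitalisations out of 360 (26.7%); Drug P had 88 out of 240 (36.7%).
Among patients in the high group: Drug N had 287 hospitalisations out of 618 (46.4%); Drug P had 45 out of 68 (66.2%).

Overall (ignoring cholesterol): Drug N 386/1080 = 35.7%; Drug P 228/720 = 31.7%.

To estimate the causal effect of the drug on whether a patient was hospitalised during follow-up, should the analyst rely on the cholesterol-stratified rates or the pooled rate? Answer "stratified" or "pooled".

The stratified and pooled comparisons disagree (Drug N wins within each cholesterol; Drug P wins overall), so the answer turns on the causal role of cholesterol.
Cholesterol is downstream of the drug. One should not condition on a consequence of treatment, so the overall rates are the right comparison.
Pooled: Drug N 35.7% vs Drug P 31.7%; Drug P is lower overall.

pooled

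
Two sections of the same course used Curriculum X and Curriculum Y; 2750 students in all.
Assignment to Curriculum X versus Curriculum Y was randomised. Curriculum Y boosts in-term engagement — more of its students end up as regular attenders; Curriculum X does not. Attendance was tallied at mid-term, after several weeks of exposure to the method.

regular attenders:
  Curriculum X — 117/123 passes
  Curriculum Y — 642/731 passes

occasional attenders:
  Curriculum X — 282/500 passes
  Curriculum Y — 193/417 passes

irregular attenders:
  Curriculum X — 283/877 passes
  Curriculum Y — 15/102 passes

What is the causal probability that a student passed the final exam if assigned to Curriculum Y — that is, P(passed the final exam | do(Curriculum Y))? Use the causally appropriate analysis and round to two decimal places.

The stratified and pooled comparisons disagree (Curriculum X wins within each mid-term attendance; Curriculum Y wins overall), so the answer turns on the causal role of mid-term attendance.
Because the teaching method influences mid-term attendance, mid-term attendance is a post-treatment mediator, not a confounder. Stratifying on it would bias the estimate; the causal effect is the crude pooled difference.
So P(outcome | do(Curriculum Y)) is just the pooled rate for Curriculum Y: 850/1250 = 0.680.

0.68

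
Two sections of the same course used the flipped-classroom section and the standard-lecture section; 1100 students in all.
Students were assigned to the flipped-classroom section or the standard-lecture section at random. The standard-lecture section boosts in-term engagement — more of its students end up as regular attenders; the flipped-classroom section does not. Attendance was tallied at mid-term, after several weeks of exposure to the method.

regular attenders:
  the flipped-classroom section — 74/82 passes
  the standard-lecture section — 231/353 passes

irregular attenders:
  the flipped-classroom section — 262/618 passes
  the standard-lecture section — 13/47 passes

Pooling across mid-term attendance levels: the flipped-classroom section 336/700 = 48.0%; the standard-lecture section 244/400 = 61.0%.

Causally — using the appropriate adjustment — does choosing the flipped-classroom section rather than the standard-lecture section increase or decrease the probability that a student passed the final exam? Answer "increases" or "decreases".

Within every mid-term attendance level the flipped-classroom section has the higher rate, yet pooled the standard-lecture section does — Simpson's reversal.
Stratifying would compare teaching methods among students the teaching methods themselves sorted into mid-term attendance groups — a form of selection on an intermediate. The unconditioned pooled rates give the total causal effect.
Pooled: the flipped-classroom section 48.0% vs the standard-lecture section 61.0%; the standard-lecture section is higher overall.

decreases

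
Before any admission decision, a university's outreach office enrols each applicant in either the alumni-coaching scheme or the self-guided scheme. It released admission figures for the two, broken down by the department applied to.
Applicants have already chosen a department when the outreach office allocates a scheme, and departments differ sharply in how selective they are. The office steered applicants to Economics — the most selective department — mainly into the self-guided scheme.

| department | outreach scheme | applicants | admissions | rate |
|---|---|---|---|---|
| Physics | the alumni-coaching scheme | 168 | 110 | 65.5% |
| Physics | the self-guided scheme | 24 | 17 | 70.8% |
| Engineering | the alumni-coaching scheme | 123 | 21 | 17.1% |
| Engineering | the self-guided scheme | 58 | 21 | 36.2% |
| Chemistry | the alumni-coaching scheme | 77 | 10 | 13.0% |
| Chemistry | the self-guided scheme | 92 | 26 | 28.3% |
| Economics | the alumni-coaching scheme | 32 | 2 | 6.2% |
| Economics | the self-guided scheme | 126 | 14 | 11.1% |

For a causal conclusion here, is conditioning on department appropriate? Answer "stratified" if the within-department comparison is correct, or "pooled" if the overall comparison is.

The department-specific comparison favours the self-guided scheme throughout, but the pooled figures favour the alumni-coaching scheme. The question is whether to condition on department.
Department satisfies the back-door criterion: it is not a descendant of the outreach scheme, and it blocks the spurious path from outreach scheme to outcome. Adjusting for it (i.e., using the within-department rates) gives the causal effect.
Within each level — Physics: 65.5% vs 70.8%; Engineering: 17.1% vs 36.2%; Chemistry: 13.0% vs 28.3%; Economics: 6.2% vs 11.1% — the self-guided scheme is higher every time.

stratified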